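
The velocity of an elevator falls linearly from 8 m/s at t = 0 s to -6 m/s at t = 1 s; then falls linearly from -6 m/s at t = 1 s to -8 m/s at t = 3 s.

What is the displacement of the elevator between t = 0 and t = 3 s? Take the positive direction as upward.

-13 m

Displacement is the signed area under the v-t curve.
0–1 s: ½(8 + -6)(1) = 1 m
1–3 s: ½(-6 + -8)(2) = -14 m
Net displacement = -13 m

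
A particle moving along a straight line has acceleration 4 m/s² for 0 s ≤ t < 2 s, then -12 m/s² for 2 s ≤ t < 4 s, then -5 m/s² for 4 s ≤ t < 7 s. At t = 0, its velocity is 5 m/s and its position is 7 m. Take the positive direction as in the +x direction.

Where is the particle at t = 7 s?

On each constant-a segment, Δv = aΔt and Δx = v₀Δt + ½aΔt²; chain segment to segment.
0–2 s: v starts 5 m/s; Δx = 5·2 + ½·4·2² = 18 m; v ends 13 m/s.
2–4 s: v starts 13 m/s; Δx = 13·2 + ½·-12·2² = 2 m; v ends -11 m/s.
4–7 s: v starts -11 m/s; Δx = -11·3 + ½·-5·3² = -55.5 m; v ends -26 m/s.
x(7) = 7 + Σ Δx = -28.5 m.

-28.5 m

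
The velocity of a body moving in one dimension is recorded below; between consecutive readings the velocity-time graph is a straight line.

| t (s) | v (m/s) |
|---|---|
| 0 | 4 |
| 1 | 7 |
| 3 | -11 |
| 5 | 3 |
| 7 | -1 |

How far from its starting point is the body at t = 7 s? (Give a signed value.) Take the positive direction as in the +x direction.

-4.5 m

Displacement is the signed area under the v-t curve.
0–1 s: ½(4 + 7)(1) = 5.5 m
1–3 s: ½(7 + -11)(2) = -4 m
3–5 s: ½(-11 + 3)(2) = -8 m
5–7 s: ½(3 + -1)(2) = 2 m
Net displacement = -4.5 m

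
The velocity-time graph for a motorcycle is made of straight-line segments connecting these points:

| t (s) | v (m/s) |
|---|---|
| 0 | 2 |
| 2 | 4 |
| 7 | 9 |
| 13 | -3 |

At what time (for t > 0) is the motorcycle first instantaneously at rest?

v changes sign on 7–13 s (from 9 to -3); the graph is linear there, so v = 0 at t = 7 + (-9)·(13 − 7)/(-3 − 9) = 11.5 s.

t = 11.5 s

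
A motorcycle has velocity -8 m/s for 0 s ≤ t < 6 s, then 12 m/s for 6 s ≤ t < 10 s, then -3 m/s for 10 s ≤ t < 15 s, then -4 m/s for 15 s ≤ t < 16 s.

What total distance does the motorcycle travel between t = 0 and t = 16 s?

Total distance travelled is ∫|v| dt — sum the magnitudes of each area piece.
0–6 s: |-8| × 6 = 48 m
6–10 s: |12| × 4 = 48 m
10–15 s: |-3| × 5 = 15 m
15–16 s: |-4| × 1 = 4 m
Total distance = 115 m

115 m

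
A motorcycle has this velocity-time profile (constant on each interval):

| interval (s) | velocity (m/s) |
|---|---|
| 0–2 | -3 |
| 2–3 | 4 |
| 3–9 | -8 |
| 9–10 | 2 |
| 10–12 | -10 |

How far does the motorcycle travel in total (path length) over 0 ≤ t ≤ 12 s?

80 m

Total distance travelled is ∫|v| dt — sum the magnitudes of each area piece.
0–2 s: |-3| × 2 = 6 m
2–3 s: |4| × 1 = 4 m
3–9 s: |-8| × 6 = 48 m
9–10 s: |2| × 1 = 2 m
10–12 s: |-10| × 2 = 20 m
Total distance = 80 m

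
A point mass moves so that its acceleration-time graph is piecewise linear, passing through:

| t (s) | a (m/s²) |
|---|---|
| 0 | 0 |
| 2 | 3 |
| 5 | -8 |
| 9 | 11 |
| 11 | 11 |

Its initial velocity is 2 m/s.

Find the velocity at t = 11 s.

Δv equals the area under the a-t graph; then v = v₀ + Δv.
0–2 s: ½(0 + 3)(2) = 3 m/s
2–5 s: ½(3 + -8)(3) = -7.5 m/s
5–9 s: ½(-8 + 11)(4) = 6 m/s
9–11 s: 11 × 2 = 22 m/s
Δv = 23.5 m/s, so v(11) = 2 + (23.5) = 25.5 m/s.

25.5 m/s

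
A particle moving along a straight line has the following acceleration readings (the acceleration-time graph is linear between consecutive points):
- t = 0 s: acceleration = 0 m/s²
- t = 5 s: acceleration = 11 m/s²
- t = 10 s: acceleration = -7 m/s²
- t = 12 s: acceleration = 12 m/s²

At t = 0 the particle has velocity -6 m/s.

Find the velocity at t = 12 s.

Δv equals the area under the a-t graph; then v = v₀ + Δv.
0–5 s: ½(0 + 11)(5) = 27.5 m/s
5–10 s: ½(11 + -7)(5) = 10 m/s
10–12 s: ½(-7 + 12)(2) = 5 m/s
Δv = 42.5 m/s, so v(12) = -6 + (42.5) = 36.5 m/s.

36.5 m/s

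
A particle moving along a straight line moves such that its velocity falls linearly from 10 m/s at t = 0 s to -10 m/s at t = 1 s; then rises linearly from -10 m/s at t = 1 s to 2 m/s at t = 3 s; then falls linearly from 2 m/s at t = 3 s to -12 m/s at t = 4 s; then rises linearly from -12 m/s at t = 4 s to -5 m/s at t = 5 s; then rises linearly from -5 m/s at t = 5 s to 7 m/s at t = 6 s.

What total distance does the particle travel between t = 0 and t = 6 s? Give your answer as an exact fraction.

Total distance travelled is ∫|v| dt — sum the magnitudes of each area piece.
0–1 s: v = 0 at t = 0.5 s; triangle areas 2.5 + 2.5 = 5 m
1–3 s: v = 0 at t = 8/3 s; triangle areas 25/3 + 1/3 = 26/3 m
3–4 s: v = 0 at t = 22/7 s; triangle areas 1/7 + 36/7 = 37/7 m
4–5 s: |½(-12 + -5)(1)| = 8.5 m
5–6 s: v = 0 at t = 65/12 s; triangle areas 25/24 + 49/24 = 37/12 m
Total distance = 855/28 m

855/28 m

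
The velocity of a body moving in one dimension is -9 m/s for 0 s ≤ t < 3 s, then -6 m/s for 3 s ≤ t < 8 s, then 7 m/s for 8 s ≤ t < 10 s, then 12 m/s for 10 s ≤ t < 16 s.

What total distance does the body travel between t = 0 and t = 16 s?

143 m

Distance (not displacement) is the total path length: add the absolute areas under v-t.
0–3 s: |-9| × 3 = 27 m
3–8 s: |-6| × 5 = 30 m
8–10 s: |7| × 2 = 14 m
10–16 s: |12| × 6 = 72 m
Total distance = 143 m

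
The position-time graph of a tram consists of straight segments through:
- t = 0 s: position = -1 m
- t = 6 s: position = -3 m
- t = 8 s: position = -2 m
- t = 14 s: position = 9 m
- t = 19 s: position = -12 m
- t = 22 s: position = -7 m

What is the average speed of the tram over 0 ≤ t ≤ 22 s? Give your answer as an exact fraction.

Average speed = (total path length)/(elapsed time); on a piecewise-linear x-t graph the path length is Σ|Δx|.
0–6 s: |Δx| = |-3 − -1| = 2 m
6–8 s: |Δx| = |-2 − -3| = 1 m
8–14 s: |Δx| = |9 − -2| = 11 m
14–19 s: |Δx| = |-12 − 9| = 21 m
19–22 s: |Δx| = |-7 − -12| = 5 m
Total path = 40 m; average speed = 40/22 = 20/11 m/s.

20/11 m/s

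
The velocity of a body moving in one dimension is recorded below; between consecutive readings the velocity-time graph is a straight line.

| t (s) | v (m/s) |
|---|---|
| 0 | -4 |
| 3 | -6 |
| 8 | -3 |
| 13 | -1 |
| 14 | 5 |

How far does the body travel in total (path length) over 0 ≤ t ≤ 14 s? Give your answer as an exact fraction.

Distance (not displacement) is the total path length: add the absolute areas under v-t.
0–3 s: |½(-4 + -6)(3)| = 15 m
3–8 s: |½(-6 + -3)(5)| = 22.5 m
8–13 s: |½(-3 + -1)(5)| = 10 m
13–14 s: v = 0 at t = 79/6 s; triangle areas 1/12 + 25/12 = 13/6 m
Total distance = 149/3 m

149/3 m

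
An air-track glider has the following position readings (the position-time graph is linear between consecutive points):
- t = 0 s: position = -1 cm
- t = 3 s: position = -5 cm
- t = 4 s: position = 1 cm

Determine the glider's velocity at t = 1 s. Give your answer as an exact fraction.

Velocity is the slope of the x-t graph on 0–3 s: (-5 − -1)/(3 − 0) = -4/3 cm/s.

-4/3 cm/s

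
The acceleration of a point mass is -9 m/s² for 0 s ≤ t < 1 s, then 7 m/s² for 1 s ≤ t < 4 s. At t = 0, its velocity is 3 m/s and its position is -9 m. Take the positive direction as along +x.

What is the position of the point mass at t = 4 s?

On each constant-a segment, Δv = aΔt and Δx = v₀Δt + ½aΔt²; chain segment to segment.
0–1 s: v starts 3 m/s; Δx = 3·1 + ½·-9·1² = -1.5 m; v ends -6 m/s.
1–4 s: v starts -6 m/s; Δx = -6·3 + ½·7·3² = 13.5 m; v ends 15 m/s.
x(4) = -9 + Σ Δx = 3 m.

3 m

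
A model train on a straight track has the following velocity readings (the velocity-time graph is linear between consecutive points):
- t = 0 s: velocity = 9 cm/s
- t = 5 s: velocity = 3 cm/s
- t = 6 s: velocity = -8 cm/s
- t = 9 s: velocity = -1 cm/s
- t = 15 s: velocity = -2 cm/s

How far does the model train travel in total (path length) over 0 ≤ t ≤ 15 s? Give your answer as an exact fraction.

Distance (not displacement) is the total path length: add the absolute areas under v-t.
0–5 s: |½(9 + 3)(5)| = 30 cm
5–6 s: v = 0 at t = 58/11 s; triangle areas 9/22 + 32/11 = 73/22 cm
6–9 s: |½(-8 + -1)(3)| = 13.5 cm
9–15 s: |½(-1 + -2)(6)| = 9 cm
Total distance = 614/11 cm

614/11 cm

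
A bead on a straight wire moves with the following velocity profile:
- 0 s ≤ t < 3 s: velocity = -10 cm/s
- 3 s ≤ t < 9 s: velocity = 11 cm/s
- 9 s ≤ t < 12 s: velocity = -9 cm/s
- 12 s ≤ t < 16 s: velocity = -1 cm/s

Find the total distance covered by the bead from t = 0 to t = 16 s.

127 cm

Distance (not displacement) is the total path length: add the absolute areas under v-t.
0–3 s: |-10| × 3 = 30 cm
3–9 s: |11| × 6 = 66 cm
9–12 s: |-9| × 3 = 27 cm
12–16 s: |-1| × 4 = 4 cm
Total distance = 127 cm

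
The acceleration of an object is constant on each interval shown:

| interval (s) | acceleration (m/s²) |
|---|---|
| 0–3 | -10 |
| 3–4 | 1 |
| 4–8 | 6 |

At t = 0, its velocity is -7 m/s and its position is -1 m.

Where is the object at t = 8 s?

On each constant-a segment, Δv = aΔt and Δx = v₀Δt + ½aΔt²; chain segment to segment.
0–3 s: v starts -7 m/s; Δx = -7·3 + ½·-10·3² = -66 m; v ends -37 m/s.
3–4 s: v starts -37 m/s; Δx = -37·1 + ½·1·1² = -36.5 m; v ends -36 m/s.
4–8 s: v starts -36 m/s; Δx = -36·4 + ½·6·4² = -96 m; v ends -12 m/s.
x(8) = -1 + Σ Δx = -199.5 m.

-199.5 m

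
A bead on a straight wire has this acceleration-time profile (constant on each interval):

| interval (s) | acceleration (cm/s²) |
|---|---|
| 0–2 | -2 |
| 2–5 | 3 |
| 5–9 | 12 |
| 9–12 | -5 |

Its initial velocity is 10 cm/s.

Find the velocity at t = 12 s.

Δv equals the area under the a-t graph; then v = v₀ + Δv.
0–2 s: -2 × 2 = -4 cm/s
2–5 s: 3 × 3 = 9 cm/s
5–9 s: 12 × 4 = 48 cm/s
9–12 s: -5 × 3 = -15 cm/s
Δv = 38 cm/s, so v(12) = 10 + (38) = 48 cm/s.

48 cm/s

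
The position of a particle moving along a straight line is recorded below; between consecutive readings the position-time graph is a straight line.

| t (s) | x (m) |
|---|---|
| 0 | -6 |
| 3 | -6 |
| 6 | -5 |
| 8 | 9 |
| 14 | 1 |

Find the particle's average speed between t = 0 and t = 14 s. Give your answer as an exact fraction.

23/14 m/s

Average speed = (total path length)/(elapsed time); on a piecewise-linear x-t graph the path length is Σ|Δx|.
0–3 s: |Δx| = |-6 − -6| = 0 m
3–6 s: |Δx| = |-5 − -6| = 1 m
6–8 s: |Δx| = |9 − -5| = 14 m
8–14 s: |Δx| = |1 − 9| = 8 m
Total path = 23 m; average speed = 23/14 = 23/14 m/s.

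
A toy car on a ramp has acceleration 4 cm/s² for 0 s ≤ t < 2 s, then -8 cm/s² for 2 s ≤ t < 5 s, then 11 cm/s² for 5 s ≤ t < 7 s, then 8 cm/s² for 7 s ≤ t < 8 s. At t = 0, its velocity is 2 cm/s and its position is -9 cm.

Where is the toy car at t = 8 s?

On each constant-a segment, Δv = aΔt and Δx = v₀Δt + ½aΔt²; chain segment to segment.
0–2 s: v starts 2 cm/s; Δx = 2·2 + ½·4·2² = 12 cm; v ends 10 cm/s.
2–5 s: v starts 10 cm/s; Δx = 10·3 + ½·-8·3² = -6 cm; v ends -14 cm/s.
5–7 s: v starts -14 cm/s; Δx = -14·2 + ½·11·2² = -6 cm; v ends 8 cm/s.
7–8 s: v starts 8 cm/s; Δx = 8·1 + ½·8·1² = 12 cm; v ends 16 cm/s.
x(8) = -9 + Σ Δx = 3 cm.

3 cm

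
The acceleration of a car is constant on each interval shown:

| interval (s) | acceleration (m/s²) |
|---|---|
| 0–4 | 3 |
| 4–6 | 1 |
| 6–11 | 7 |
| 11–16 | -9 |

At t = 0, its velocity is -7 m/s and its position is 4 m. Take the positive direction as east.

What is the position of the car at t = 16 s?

232 m

On each constant-a segment, Δv = aΔt and Δx = v₀Δt + ½aΔt²; chain segment to segment.
0–4 s: v starts -7 m/s; Δx = -7·4 + ½·3·4² = -4 m; v ends 5 m/s.
4–6 s: v starts 5 m/s; Δx = 5·2 + ½·1·2² = 12 m; v ends 7 m/s.
6–11 s: v starts 7 m/s; Δx = 7·5 + ½·7·5² = 122.5 m; v ends 42 m/s.
11–16 s: v starts 42 m/s; Δx = 42·5 + ½·-9·5² = 97.5 m; v ends -3 m/s.
x(16) = 4 + Σ Δx = 232 m.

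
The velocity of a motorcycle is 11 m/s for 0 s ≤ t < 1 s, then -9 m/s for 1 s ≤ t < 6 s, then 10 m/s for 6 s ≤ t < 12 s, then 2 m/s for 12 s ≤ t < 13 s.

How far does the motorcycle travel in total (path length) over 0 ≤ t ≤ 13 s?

118 m

Distance (not displacement) is the total path length: add the absolute areas under v-t.
0–1 s: |11| × 1 = 11 m
1–6 s: |-9| × 5 = 45 m
6–12 s: |10| × 6 = 60 m
12–13 s: |2| × 1 = 2 m
Total distance = 118 m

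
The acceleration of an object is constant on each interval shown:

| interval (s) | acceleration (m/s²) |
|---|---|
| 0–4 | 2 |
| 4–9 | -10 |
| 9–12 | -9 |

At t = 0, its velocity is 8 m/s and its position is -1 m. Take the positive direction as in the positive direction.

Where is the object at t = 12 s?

On each constant-a segment, Δv = aΔt and Δx = v₀Δt + ½aΔt²; chain segment to segment.
0–4 s: v starts 8 m/s; Δx = 8·4 + ½·2·4² = 48 m; v ends 16 m/s.
4–9 s: v starts 16 m/s; Δx = 16·5 + ½·-10·5² = -45 m; v ends -34 m/s.
9–12 s: v starts -34 m/s; Δx = -34·3 + ½·-9·3² = -142.5 m; v ends -61 m/s.
x(12) = -1 + Σ Δx = -140.5 m.

-140.5 m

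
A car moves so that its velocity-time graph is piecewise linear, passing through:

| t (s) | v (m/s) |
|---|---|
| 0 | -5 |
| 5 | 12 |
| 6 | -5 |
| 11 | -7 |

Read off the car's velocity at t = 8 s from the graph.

-5.8 m/s

On 6–11 s the graph is linear from -5 to -7 m/s: v(8) = -5 + (-7 − -5)·(8 − 6)/(11 − 6) = -5.8 m/s.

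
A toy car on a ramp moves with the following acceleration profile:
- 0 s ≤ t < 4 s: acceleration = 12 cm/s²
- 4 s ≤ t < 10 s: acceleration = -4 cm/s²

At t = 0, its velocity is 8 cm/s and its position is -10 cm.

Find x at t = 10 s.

On each constant-a segment, Δv = aΔt and Δx = v₀Δt + ½aΔt²; chain segment to segment.
0–4 s: v starts 8 cm/s; Δx = 8·4 + ½·12·4² = 128 cm; v ends 56 cm/s.
4–10 s: v starts 56 cm/s; Δx = 56·6 + ½·-4·6² = 264 cm; v ends 32 cm/s.
x(10) = -10 + Σ Δx = 382 cm.

382 cm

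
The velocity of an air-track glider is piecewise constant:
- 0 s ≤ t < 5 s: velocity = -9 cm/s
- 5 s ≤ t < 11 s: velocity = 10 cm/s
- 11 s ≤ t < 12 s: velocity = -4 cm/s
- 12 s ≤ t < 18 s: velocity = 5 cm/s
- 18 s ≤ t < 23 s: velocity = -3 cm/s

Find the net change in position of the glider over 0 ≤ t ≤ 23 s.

Displacement is the signed area under the v-t curve.
0–5 s: -9 × 5 = -45 cm
5–11 s: 10 × 6 = 60 cm
11–12 s: -4 × 1 = -4 cm
12–18 s: 5 × 6 = 30 cm
18–23 s: -3 × 5 = -15 cm
Net displacement = 26 cm

26 cm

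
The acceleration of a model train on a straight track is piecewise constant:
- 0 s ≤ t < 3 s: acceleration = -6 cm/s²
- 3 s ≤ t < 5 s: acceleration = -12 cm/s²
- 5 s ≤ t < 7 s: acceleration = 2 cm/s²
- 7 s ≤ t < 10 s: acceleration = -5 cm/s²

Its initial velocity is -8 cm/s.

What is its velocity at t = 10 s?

-61 cm/s

Δv equals the area under the a-t graph; then v = v₀ + Δv.
0–3 s: -6 × 3 = -18 cm/s
3–5 s: -12 × 2 = -24 cm/s
5–7 s: 2 × 2 = 4 cm/s
7–10 s: -5 × 3 = -15 cm/s
Δv = -53 cm/s, so v(10) = -8 + (-53) = -61 cm/s.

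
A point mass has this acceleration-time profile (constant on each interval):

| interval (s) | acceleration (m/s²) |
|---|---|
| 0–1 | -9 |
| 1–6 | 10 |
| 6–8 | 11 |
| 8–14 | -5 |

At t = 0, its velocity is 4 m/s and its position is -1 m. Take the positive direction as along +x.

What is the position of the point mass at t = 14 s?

On each constant-a segment, Δv = aΔt and Δx = v₀Δt + ½aΔt²; chain segment to segment.
0–1 s: v starts 4 m/s; Δx = 4·1 + ½·-9·1² = -0.5 m; v ends -5 m/s.
1–6 s: v starts -5 m/s; Δx = -5·5 + ½·10·5² = 100 m; v ends 45 m/s.
6–8 s: v starts 45 m/s; Δx = 45·2 + ½·11·2² = 112 m; v ends 67 m/s.
8–14 s: v starts 67 m/s; Δx = 67·6 + ½·-5·6² = 312 m; v ends 37 m/s.
x(14) = -1 + Σ Δx = 522.5 m.

522.5 m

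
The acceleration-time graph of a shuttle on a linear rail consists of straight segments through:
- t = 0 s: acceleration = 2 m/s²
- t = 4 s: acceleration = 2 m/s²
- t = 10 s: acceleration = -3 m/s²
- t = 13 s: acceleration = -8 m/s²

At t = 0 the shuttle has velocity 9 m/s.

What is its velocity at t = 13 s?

Δv equals the area under the a-t graph; then v = v₀ + Δv.
0–4 s: 2 × 4 = 8 m/s
4–10 s: ½(2 + -3)(6) = -3 m/s
10–13 s: ½(-3 + -8)(3) = -16.5 m/s
Δv = -11.5 m/s, so v(13) = 9 + (-11.5) = -2.5 m/s.

-2.5 m/s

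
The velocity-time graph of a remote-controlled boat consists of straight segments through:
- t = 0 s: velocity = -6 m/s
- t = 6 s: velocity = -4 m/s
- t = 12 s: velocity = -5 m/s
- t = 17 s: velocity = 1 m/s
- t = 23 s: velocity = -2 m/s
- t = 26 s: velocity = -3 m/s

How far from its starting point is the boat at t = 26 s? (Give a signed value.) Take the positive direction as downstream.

-77.5 m

Displacement is the signed area under the v-t curve.
0–6 s: ½(-6 + -4)(6) = -30 m
6–12 s: ½(-4 + -5)(6) = -27 m
12–17 s: ½(-5 + 1)(5) = -10 m
17–23 s: ½(1 + -2)(6) = -3 m
23–26 s: ½(-2 + -3)(3) = -7.5 m
Net displacement = -77.5 m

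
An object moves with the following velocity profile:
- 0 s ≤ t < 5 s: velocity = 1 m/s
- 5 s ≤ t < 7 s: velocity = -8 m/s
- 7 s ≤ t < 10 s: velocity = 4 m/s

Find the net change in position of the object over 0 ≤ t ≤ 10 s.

1 m

Displacement is the signed area under the v-t curve.
0–5 s: 1 × 5 = 5 m
5–7 s: -8 × 2 = -16 m
7–10 s: 4 × 3 = 12 m
Net displacement = 1 m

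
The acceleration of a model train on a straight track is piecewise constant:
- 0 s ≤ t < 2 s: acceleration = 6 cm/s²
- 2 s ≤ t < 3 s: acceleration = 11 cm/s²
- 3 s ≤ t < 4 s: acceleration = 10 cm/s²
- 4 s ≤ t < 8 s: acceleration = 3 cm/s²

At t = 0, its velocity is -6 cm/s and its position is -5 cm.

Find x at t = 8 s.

160.5 cm

On each constant-a segment, Δv = aΔt and Δx = v₀Δt + ½aΔt²; chain segment to segment.
0–2 s: v starts -6 cm/s; Δx = -6·2 + ½·6·2² = 0 cm; v ends 6 cm/s.
2–3 s: v starts 6 cm/s; Δx = 6·1 + ½·11·1² = 11.5 cm; v ends 17 cm/s.
3–4 s: v starts 17 cm/s; Δx = 17·1 + ½·10·1² = 22 cm; v ends 27 cm/s.
4–8 s: v starts 27 cm/s; Δx = 27·4 + ½·3·4² = 132 cm; v ends 39 cm/s.
x(8) = -5 + Σ Δx = 160.5 cm.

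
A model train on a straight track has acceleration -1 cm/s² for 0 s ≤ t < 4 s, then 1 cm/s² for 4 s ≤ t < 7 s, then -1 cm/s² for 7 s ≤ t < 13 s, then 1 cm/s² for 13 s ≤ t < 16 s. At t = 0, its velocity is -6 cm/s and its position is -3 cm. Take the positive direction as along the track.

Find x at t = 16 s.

-155 cm

On each constant-a segment, Δv = aΔt and Δx = v₀Δt + ½aΔt²; chain segment to segment.
0–4 s: v starts -6 cm/s; Δx = -6·4 + ½·-1·4² = -32 cm; v ends -10 cm/s.
4–7 s: v starts -10 cm/s; Δx = -10·3 + ½·1·3² = -25.5 cm; v ends -7 cm/s.
7–13 s: v starts -7 cm/s; Δx = -7·6 + ½·-1·6² = -60 cm; v ends -13 cm/s.
13–16 s: v starts -13 cm/s; Δx = -13·3 + ½·1·3² = -34.5 cm; v ends -10 cm/s.
x(16) = -3 + Σ Δx = -155 cm.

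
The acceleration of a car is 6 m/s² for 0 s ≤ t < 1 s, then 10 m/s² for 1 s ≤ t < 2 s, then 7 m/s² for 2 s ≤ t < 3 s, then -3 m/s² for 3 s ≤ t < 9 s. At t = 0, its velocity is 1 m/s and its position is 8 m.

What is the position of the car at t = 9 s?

134.5 m

On each constant-a segment, Δv = aΔt and Δx = v₀Δt + ½aΔt²; chain segment to segment.
0–1 s: v starts 1 m/s; Δx = 1·1 + ½·6·1² = 4 m; v ends 7 m/s.
1–2 s: v starts 7 m/s; Δx = 7·1 + ½·10·1² = 12 m; v ends 17 m/s.
2–3 s: v starts 17 m/s; Δx = 17·1 + ½·7·1² = 20.5 m; v ends 24 m/s.
3–9 s: v starts 24 m/s; Δx = 24·6 + ½·-3·6² = 90 m; v ends 6 m/s.
x(9) = 8 + Σ Δx = 134.5 m.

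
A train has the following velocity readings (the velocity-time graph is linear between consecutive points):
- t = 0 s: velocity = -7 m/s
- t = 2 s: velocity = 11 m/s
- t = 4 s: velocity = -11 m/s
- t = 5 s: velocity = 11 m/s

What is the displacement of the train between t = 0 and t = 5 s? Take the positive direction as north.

4 m

Net displacement equals the area under the velocity-time graph (areas below the axis count negative).
0–2 s: ½(-7 + 11)(2) = 4 m
2–4 s: ½(11 + -11)(2) = 0 m
4–5 s: ½(-11 + 11)(1) = 0 m
Net displacement = 4 m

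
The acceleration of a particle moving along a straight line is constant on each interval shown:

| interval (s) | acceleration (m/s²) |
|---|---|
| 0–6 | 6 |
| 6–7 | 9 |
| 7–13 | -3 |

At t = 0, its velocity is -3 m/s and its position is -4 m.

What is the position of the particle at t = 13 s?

321.5 m

On each constant-a segment, Δv = aΔt and Δx = v₀Δt + ½aΔt²; chain segment to segment.
0–6 s: v starts -3 m/s; Δx = -3·6 + ½·6·6² = 90 m; v ends 33 m/s.
6–7 s: v starts 33 m/s; Δx = 33·1 + ½·9·1² = 37.5 m; v ends 42 m/s.
7–13 s: v starts 42 m/s; Δx = 42·6 + ½·-3·6² = 198 m; v ends 24 m/s.
x(13) = -4 + Σ Δx = 321.5 m.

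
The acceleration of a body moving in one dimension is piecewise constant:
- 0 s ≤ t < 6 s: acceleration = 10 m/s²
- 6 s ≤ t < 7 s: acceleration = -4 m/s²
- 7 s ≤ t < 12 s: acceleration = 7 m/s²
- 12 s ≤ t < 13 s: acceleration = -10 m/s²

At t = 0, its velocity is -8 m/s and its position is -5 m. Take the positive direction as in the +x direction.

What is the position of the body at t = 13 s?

582.5 m

On each constant-a segment, Δv = aΔt and Δx = v₀Δt + ½aΔt²; chain segment to segment.
0–6 s: v starts -8 m/s; Δx = -8·6 + ½·10·6² = 132 m; v ends 52 m/s.
6–7 s: v starts 52 m/s; Δx = 52·1 + ½·-4·1² = 50 m; v ends 48 m/s.
7–12 s: v starts 48 m/s; Δx = 48·5 + ½·7·5² = 327.5 m; v ends 83 m/s.
12–13 s: v starts 83 m/s; Δx = 83·1 + ½·-10·1² = 78 m; v ends 73 m/s.
x(13) = -5 + Σ Δx = 582.5 m.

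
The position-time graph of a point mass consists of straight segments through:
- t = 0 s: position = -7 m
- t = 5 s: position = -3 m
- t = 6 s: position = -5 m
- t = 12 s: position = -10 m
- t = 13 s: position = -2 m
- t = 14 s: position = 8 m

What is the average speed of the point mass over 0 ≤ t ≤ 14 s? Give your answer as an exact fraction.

29/14 m/s

Average speed = (total path length)/(elapsed time); on a piecewise-linear x-t graph the path length is Σ|Δx|.
0–5 s: |Δx| = |-3 − -7| = 4 m
5–6 s: |Δx| = |-5 − -3| = 2 m
6–12 s: |Δx| = |-10 − -5| = 5 m
12–13 s: |Δx| = |-2 − -10| = 8 m
13–14 s: |Δx| = |8 − -2| = 10 m
Total path = 29 m; average speed = 29/14 = 29/14 m/s.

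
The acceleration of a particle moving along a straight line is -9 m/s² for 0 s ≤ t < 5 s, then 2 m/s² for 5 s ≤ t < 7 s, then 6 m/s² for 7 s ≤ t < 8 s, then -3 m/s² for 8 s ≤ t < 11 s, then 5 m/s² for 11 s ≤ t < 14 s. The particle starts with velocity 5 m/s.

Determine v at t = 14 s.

-24 m/s

Δv equals the area under the a-t graph; then v = v₀ + Δv.
0–5 s: -9 × 5 = -45 m/s
5–7 s: 2 × 2 = 4 m/s
7–8 s: 6 × 1 = 6 m/s
8–11 s: -3 × 3 = -9 m/s
11–14 s: 5 × 3 = 15 m/s
Δv = -29 m/s, so v(14) = 5 + (-29) = -24 m/s.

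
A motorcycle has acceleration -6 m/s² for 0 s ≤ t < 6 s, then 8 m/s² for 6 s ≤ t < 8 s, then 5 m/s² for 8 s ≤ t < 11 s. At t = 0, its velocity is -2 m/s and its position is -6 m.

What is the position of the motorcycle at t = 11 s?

On each constant-a segment, Δv = aΔt and Δx = v₀Δt + ½aΔt²; chain segment to segment.
0–6 s: v starts -2 m/s; Δx = -2·6 + ½·-6·6² = -120 m; v ends -38 m/s.
6–8 s: v starts -38 m/s; Δx = -38·2 + ½·8·2² = -60 m; v ends -22 m/s.
8–11 s: v starts -22 m/s; Δx = -22·3 + ½·5·3² = -43.5 m; v ends -7 m/s.
x(11) = -6 + Σ Δx = -229.5 m.

-229.5 m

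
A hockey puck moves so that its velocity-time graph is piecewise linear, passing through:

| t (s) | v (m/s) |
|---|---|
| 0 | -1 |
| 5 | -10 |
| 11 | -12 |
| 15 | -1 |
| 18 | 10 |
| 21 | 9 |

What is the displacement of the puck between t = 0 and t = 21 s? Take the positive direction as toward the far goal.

Displacement is the signed area under the v-t curve.
0–5 s: ½(-1 + -10)(5) = -27.5 m
5–11 s: ½(-10 + -12)(6) = -66 m
11–15 s: ½(-12 + -1)(4) = -26 m
15–18 s: ½(-1 + 10)(3) = 13.5 m
18–21 s: ½(10 + 9)(3) = 28.5 m
Net displacement = -77.5 m

-77.5 m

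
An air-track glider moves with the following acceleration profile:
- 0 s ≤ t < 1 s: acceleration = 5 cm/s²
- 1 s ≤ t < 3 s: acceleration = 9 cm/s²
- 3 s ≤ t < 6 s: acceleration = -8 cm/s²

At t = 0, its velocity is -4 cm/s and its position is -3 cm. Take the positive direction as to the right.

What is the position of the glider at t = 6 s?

36.5 cm

On each constant-a segment, Δv = aΔt and Δx = v₀Δt + ½aΔt²; chain segment to segment.
0–1 s: v starts -4 cm/s; Δx = -4·1 + ½·5·1² = -1.5 cm; v ends 1 cm/s.
1–3 s: v starts 1 cm/s; Δx = 1·2 + ½·9·2² = 20 cm; v ends 19 cm/s.
3–6 s: v starts 19 cm/s; Δx = 19·3 + ½·-8·3² = 21 cm; v ends -5 cm/s.
x(6) = -3 + Σ Δx = 36.5 cm.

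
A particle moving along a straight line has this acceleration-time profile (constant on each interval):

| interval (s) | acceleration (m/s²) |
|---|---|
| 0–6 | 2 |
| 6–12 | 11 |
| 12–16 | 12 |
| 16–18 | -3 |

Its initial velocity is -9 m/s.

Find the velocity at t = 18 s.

111 m/s

Δv equals the area under the a-t graph; then v = v₀ + Δv.
0–6 s: 2 × 6 = 12 m/s
6–12 s: 11 × 6 = 66 m/s
12–16 s: 12 × 4 = 48 m/s
16–18 s: -3 × 2 = -6 m/s
Δv = 120 m/s, so v(18) = -9 + (120) = 111 m/s.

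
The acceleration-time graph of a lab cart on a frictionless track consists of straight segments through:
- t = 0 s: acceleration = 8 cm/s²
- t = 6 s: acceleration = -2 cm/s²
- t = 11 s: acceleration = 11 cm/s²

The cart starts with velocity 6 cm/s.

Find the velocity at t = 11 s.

Δv equals the area under the a-t graph; then v = v₀ + Δv.
0–6 s: ½(8 + -2)(6) = 18 cm/s
6–11 s: ½(-2 + 11)(5) = 22.5 cm/s
Δv = 40.5 cm/s, so v(11) = 6 + (40.5) = 46.5 cm/s.

46.5 cm/s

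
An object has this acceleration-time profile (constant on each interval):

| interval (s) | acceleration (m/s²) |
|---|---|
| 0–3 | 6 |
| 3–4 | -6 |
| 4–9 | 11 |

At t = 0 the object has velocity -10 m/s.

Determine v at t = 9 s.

Δv equals the area under the a-t graph; then v = v₀ + Δv.
0–3 s: 6 × 3 = 18 m/s
3–4 s: -6 × 1 = -6 m/s
4–9 s: 11 × 5 = 55 m/s
Δv = 67 m/s, so v(9) = -10 + (67) = 57 m/s.

57 m/s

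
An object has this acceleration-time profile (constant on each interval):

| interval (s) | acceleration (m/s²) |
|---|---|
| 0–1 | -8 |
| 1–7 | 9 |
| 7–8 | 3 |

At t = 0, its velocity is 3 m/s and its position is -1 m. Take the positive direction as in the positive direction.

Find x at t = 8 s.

On each constant-a segment, Δv = aΔt and Δx = v₀Δt + ½aΔt²; chain segment to segment.
0–1 s: v starts 3 m/s; Δx = 3·1 + ½·-8·1² = -1 m; v ends -5 m/s.
1–7 s: v starts -5 m/s; Δx = -5·6 + ½·9·6² = 132 m; v ends 49 m/s.
7–8 s: v starts 49 m/s; Δx = 49·1 + ½·3·1² = 50.5 m; v ends 52 m/s.
x(8) = -1 + Σ Δx = 180.5 m.

180.5 m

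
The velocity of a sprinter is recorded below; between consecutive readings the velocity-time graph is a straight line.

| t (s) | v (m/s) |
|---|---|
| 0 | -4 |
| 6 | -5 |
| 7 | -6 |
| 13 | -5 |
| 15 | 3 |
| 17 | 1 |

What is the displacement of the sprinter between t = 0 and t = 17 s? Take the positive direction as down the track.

-63.5 m

Net displacement equals the area under the velocity-time graph (areas below the axis count negative).
0–6 s: ½(-4 + -5)(6) = -27 m
6–7 s: ½(-5 + -6)(1) = -5.5 m
7–13 s: ½(-6 + -5)(6) = -33 m
13–15 s: ½(-5 + 3)(2) = -2 m
15–17 s: ½(3 + 1)(2) = 4 m
Net displacement = -63.5 m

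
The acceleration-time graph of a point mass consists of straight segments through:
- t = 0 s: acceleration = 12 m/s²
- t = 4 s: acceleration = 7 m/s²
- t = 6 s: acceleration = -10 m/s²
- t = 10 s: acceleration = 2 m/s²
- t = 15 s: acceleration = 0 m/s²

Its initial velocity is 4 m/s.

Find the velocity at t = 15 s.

Δv equals the area under the a-t graph; then v = v₀ + Δv.
0–4 s: ½(12 + 7)(4) = 38 m/s
4–6 s: ½(7 + -10)(2) = -3 m/s
6–10 s: ½(-10 + 2)(4) = -16 m/s
10–15 s: ½(2 + 0)(5) = 5 m/s
Δv = 24 m/s, so v(15) = 4 + (24) = 28 m/s.

28 m/s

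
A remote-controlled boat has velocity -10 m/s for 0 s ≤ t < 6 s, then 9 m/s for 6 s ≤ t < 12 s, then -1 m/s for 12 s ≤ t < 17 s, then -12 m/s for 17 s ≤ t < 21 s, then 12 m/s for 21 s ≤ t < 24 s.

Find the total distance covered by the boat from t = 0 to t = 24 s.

Total distance travelled is ∫|v| dt — sum the magnitudes of each area piece.
0–6 s: |-10| × 6 = 60 m
6–12 s: |9| × 6 = 54 m
12–17 s: |-1| × 5 = 5 m
17–21 s: |-12| × 4 = 48 m
21–24 s: |12| × 3 = 36 m
Total distance = 203 m

203 m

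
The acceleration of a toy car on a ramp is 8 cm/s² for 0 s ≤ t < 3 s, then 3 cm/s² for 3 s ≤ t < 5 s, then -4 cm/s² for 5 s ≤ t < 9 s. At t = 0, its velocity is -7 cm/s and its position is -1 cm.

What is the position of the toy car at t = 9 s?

On each constant-a segment, Δv = aΔt and Δx = v₀Δt + ½aΔt²; chain segment to segment.
0–3 s: v starts -7 cm/s; Δx = -7·3 + ½·8·3² = 15 cm; v ends 17 cm/s.
3–5 s: v starts 17 cm/s; Δx = 17·2 + ½·3·2² = 40 cm; v ends 23 cm/s.
5–9 s: v starts 23 cm/s; Δx = 23·4 + ½·-4·4² = 60 cm; v ends 7 cm/s.
x(9) = -1 + Σ Δx = 114 cm.

114 cm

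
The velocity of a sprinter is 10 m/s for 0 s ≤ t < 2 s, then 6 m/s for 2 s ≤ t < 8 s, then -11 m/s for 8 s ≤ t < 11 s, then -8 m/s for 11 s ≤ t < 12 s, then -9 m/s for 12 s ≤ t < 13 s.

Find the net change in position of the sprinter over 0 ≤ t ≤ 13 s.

6 m

Net displacement equals the area under the velocity-time graph (areas below the axis count negative).
0–2 s: 10 × 2 = 20 m
2–8 s: 6 × 6 = 36 m
8–11 s: -11 × 3 = -33 m
11–12 s: -8 × 1 = -8 m
12–13 s: -9 × 1 = -9 m
Net displacement = 6 m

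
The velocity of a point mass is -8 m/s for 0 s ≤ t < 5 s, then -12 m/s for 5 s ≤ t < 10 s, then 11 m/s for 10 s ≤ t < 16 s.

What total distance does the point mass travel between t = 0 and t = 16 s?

166 m

Distance (not displacement) is the total path length: add the absolute areas under v-t.
0–5 s: |-8| × 5 = 40 m
5–10 s: |-12| × 5 = 60 m
10–16 s: |11| × 6 = 66 m
Total distance = 166 m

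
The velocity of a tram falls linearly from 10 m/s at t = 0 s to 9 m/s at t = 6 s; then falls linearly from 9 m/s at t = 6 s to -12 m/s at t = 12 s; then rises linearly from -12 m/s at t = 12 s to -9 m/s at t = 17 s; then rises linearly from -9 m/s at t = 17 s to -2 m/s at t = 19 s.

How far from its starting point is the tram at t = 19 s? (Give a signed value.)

Displacement is the signed area under the v-t curve.
0–6 s: ½(10 + 9)(6) = 57 m
6–12 s: ½(9 + -12)(6) = -9 m
12–17 s: ½(-12 + -9)(5) = -52.5 m
17–19 s: ½(-9 + -2)(2) = -11 m
Net displacement = -15.5 m

-15.5 m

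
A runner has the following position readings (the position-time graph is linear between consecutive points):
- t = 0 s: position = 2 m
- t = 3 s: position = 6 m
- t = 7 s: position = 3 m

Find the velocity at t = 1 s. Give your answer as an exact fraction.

Velocity is the slope of the x-t graph on 0–3 s: (6 − 2)/(3 − 0) = 4/3 m/s.

4/3 m/s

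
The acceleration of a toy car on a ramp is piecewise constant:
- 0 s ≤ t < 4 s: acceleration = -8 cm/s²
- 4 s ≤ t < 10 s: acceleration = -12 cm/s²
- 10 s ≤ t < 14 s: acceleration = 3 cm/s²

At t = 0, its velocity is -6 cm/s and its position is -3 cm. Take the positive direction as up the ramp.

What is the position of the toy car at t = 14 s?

On each constant-a segment, Δv = aΔt and Δx = v₀Δt + ½aΔt²; chain segment to segment.
0–4 s: v starts -6 cm/s; Δx = -6·4 + ½·-8·4² = -88 cm; v ends -38 cm/s.
4–10 s: v starts -38 cm/s; Δx = -38·6 + ½·-12·6² = -444 cm; v ends -110 cm/s.
10–14 s: v starts -110 cm/s; Δx = -110·4 + ½·3·4² = -416 cm; v ends -98 cm/s.
x(14) = -3 + Σ Δx = -951 cm.

-951 cm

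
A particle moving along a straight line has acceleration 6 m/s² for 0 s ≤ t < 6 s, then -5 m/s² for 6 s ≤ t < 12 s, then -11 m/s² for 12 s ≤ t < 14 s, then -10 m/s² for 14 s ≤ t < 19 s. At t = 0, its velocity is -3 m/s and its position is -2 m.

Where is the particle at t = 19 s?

-40 m

On each constant-a segment, Δv = aΔt and Δx = v₀Δt + ½aΔt²; chain segment to segment.
0–6 s: v starts -3 m/s; Δx = -3·6 + ½·6·6² = 90 m; v ends 33 m/s.
6–12 s: v starts 33 m/s; Δx = 33·6 + ½·-5·6² = 108 m; v ends 3 m/s.
12–14 s: v starts 3 m/s; Δx = 3·2 + ½·-11·2² = -16 m; v ends -19 m/s.
14–19 s: v starts -19 m/s; Δx = -19·5 + ½·-10·5² = -220 m; v ends -69 m/s.
x(19) = -2 + Σ Δx = -40 m.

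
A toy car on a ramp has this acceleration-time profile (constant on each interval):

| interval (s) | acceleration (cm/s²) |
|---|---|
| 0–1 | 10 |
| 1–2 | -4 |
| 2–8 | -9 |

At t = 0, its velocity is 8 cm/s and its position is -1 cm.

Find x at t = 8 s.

-50 cm

On each constant-a segment, Δv = aΔt and Δx = v₀Δt + ½aΔt²; chain segment to segment.
0–1 s: v starts 8 cm/s; Δx = 8·1 + ½·10·1² = 13 cm; v ends 18 cm/s.
1–2 s: v starts 18 cm/s; Δx = 18·1 + ½·-4·1² = 16 cm; v ends 14 cm/s.
2–8 s: v starts 14 cm/s; Δx = 14·6 + ½·-9·6² = -78 cm; v ends -40 cm/s.
x(8) = -1 + Σ Δx = -50 cm.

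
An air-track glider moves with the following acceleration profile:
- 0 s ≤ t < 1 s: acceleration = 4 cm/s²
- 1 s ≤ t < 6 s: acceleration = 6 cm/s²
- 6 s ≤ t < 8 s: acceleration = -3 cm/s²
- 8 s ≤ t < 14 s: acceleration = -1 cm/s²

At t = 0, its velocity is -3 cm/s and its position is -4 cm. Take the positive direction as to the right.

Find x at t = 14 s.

On each constant-a segment, Δv = aΔt and Δx = v₀Δt + ½aΔt²; chain segment to segment.
0–1 s: v starts -3 cm/s; Δx = -3·1 + ½·4·1² = -1 cm; v ends 1 cm/s.
1–6 s: v starts 1 cm/s; Δx = 1·5 + ½·6·5² = 80 cm; v ends 31 cm/s.
6–8 s: v starts 31 cm/s; Δx = 31·2 + ½·-3·2² = 56 cm; v ends 25 cm/s.
8–14 s: v starts 25 cm/s; Δx = 25·6 + ½·-1·6² = 132 cm; v ends 19 cm/s.
x(14) = -4 + Σ Δx = 263 cm.

263 cm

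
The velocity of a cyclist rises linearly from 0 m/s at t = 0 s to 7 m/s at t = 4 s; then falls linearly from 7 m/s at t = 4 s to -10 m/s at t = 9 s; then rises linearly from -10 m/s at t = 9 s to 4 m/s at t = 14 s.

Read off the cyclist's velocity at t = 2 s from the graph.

3.5 m/s

On 0–4 s the graph is linear from 0 to 7 m/s: v(2) = 0 + (7 − 0)·(2 − 0)/(4 − 0) = 3.5 m/s.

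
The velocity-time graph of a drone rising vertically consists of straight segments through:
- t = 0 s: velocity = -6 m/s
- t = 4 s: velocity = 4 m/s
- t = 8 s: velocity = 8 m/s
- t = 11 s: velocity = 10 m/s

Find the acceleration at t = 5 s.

Acceleration is the slope of the v-t graph on 4–8 s: (8 − 4)/(8 − 4) = 1 m/s².

1 m/s²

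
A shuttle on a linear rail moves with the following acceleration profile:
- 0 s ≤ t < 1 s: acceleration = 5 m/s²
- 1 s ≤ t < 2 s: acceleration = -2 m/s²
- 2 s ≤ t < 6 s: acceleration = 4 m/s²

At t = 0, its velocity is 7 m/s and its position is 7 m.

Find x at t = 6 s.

99.5 m

On each constant-a segment, Δv = aΔt and Δx = v₀Δt + ½aΔt²; chain segment to segment.
0–1 s: v starts 7 m/s; Δx = 7·1 + ½·5·1² = 9.5 m; v ends 12 m/s.
1–2 s: v starts 12 m/s; Δx = 12·1 + ½·-2·1² = 11 m; v ends 10 m/s.
2–6 s: v starts 10 m/s; Δx = 10·4 + ½·4·4² = 72 m; v ends 26 m/s.
x(6) = 7 + Σ Δx = 99.5 m.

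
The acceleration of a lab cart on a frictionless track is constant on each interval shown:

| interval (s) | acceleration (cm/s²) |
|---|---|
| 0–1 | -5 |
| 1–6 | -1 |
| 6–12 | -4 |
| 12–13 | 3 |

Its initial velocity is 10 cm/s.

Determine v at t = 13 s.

-21 cm/s

Δv equals the area under the a-t graph; then v = v₀ + Δv.
0–1 s: -5 × 1 = -5 cm/s
1–6 s: -1 × 5 = -5 cm/s
6–12 s: -4 × 6 = -24 cm/s
12–13 s: 3 × 1 = 3 cm/s
Δv = -31 cm/s, so v(13) = 10 + (-31) = -21 cm/s.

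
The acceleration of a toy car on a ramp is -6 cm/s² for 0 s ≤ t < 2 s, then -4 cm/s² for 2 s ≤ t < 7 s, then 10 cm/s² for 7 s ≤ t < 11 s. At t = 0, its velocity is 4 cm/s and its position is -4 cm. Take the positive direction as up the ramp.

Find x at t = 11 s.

On each constant-a segment, Δv = aΔt and Δx = v₀Δt + ½aΔt²; chain segment to segment.
0–2 s: v starts 4 cm/s; Δx = 4·2 + ½·-6·2² = -4 cm; v ends -8 cm/s.
2–7 s: v starts -8 cm/s; Δx = -8·5 + ½·-4·5² = -90 cm; v ends -28 cm/s.
7–11 s: v starts -28 cm/s; Δx = -28·4 + ½·10·4² = -32 cm; v ends 12 cm/s.
x(11) = -4 + Σ Δx = -130 cm.

-130 cm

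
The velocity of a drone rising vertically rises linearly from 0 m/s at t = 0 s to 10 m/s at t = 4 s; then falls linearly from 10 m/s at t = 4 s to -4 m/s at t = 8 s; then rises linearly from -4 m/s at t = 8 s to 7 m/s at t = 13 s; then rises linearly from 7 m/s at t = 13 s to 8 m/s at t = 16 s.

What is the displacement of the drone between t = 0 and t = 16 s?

Net displacement equals the area under the velocity-time graph (areas below the axis count negative).
0–4 s: ½(0 + 10)(4) = 20 m
4–8 s: ½(10 + -4)(4) = 12 m
8–13 s: ½(-4 + 7)(5) = 7.5 m
13–16 s: ½(7 + 8)(3) = 22.5 m
Net displacement = 62 m

62 m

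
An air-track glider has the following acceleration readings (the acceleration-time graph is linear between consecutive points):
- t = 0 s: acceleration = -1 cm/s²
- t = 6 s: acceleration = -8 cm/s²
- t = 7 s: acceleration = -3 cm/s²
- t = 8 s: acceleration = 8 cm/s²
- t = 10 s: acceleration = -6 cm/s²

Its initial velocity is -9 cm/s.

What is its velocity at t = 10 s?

Δv equals the area under the a-t graph; then v = v₀ + Δv.
0–6 s: ½(-1 + -8)(6) = -27 cm/s
6–7 s: ½(-8 + -3)(1) = -5.5 cm/s
7–8 s: ½(-3 + 8)(1) = 2.5 cm/s
8–10 s: ½(8 + -6)(2) = 2 cm/s
Δv = -28 cm/s, so v(10) = -9 + (-28) = -37 cm/s.

-37 cm/s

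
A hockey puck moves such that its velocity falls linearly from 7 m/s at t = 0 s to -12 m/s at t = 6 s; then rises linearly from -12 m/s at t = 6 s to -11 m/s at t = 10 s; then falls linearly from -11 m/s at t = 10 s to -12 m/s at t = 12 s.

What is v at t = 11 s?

-11.5 m/s

On 10–12 s the graph is linear from -11 to -12 m/s: v(11) = -11 + (-12 − -11)·(11 − 10)/(12 − 10) = -11.5 m/s.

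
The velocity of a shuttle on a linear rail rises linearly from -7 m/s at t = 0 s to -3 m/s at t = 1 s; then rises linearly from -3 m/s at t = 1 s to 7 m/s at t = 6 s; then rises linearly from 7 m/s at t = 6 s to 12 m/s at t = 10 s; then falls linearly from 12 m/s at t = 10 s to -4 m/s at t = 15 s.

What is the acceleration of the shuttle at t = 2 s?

2 m/s²

Acceleration is the slope of the v-t graph on 1–6 s: (7 − -3)/(6 − 1) = 2 m/s².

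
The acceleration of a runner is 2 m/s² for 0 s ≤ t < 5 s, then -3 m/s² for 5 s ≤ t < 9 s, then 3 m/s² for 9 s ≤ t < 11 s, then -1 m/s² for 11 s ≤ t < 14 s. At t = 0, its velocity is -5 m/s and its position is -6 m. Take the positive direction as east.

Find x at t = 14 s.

-25.5 m

On each constant-a segment, Δv = aΔt and Δx = v₀Δt + ½aΔt²; chain segment to segment.
0–5 s: v starts -5 m/s; Δx = -5·5 + ½·2·5² = 0 m; v ends 5 m/s.
5–9 s: v starts 5 m/s; Δx = 5·4 + ½·-3·4² = -4 m; v ends -7 m/s.
9–11 s: v starts -7 m/s; Δx = -7·2 + ½·3·2² = -8 m; v ends -1 m/s.
11–14 s: v starts -1 m/s; Δx = -1·3 + ½·-1·3² = -7.5 m; v ends -4 m/s.
x(14) = -6 + Σ Δx = -25.5 m.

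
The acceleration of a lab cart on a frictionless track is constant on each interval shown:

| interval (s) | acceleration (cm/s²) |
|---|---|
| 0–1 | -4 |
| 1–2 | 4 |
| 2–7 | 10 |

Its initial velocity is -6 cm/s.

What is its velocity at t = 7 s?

44 cm/s

Δv equals the area under the a-t graph; then v = v₀ + Δv.
0–1 s: -4 × 1 = -4 cm/s
1–2 s: 4 × 1 = 4 cm/s
2–7 s: 10 × 5 = 50 cm/s
Δv = 50 cm/s, so v(7) = -6 + (50) = 44 cm/s.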